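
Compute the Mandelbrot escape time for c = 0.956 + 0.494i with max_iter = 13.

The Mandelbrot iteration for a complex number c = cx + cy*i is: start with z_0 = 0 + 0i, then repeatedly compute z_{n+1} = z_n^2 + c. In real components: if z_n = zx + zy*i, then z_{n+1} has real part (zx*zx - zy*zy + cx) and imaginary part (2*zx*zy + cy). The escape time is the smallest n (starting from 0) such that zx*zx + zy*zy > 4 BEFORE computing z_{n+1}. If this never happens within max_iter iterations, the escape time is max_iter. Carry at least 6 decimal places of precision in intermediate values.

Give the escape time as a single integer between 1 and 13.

Answer: 2

Derivation:
z_0 = 0 + 0i, c = 0.9560 + 0.4940i
Iter 1: z = 0.9560 + 0.4940i, |z|^2 = 1.1580
Iter 2: z = 1.6259 + 1.4385i, |z|^2 = 4.7129
Escaped at iteration 2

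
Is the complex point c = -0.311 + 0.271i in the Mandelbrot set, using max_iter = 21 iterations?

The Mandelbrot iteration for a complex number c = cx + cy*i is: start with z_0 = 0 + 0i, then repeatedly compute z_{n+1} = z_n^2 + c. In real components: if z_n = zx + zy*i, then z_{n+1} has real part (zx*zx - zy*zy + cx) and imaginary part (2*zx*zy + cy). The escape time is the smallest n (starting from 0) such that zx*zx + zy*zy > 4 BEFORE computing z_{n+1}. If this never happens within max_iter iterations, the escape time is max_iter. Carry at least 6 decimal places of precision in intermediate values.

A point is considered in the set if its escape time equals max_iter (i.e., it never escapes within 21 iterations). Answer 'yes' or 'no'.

Answer: yes

Derivation:
z_0 = 0 + 0i, c = -0.3110 + 0.2710i
Iter 1: z = -0.3110 + 0.2710i, |z|^2 = 0.1702
Iter 2: z = -0.2877 + 0.1024i, |z|^2 = 0.0933
Iter 3: z = -0.2387 + 0.2121i, |z|^2 = 0.1019
Iter 4: z = -0.2990 + 0.1698i, |z|^2 = 0.1182
Iter 5: z = -0.2504 + 0.1695i, |z|^2 = 0.0914
Iter 6: z = -0.2770 + 0.1861i, |z|^2 = 0.1114
Iter 7: z = -0.2689 + 0.1679i, |z|^2 = 0.1005
Iter 8: z = -0.2669 + 0.1807i, |z|^2 = 0.1039
Iter 9: z = -0.2724 + 0.1745i, |z|^2 = 0.1047
Iter 10: z = -0.2672 + 0.1759i, |z|^2 = 0.1024
Iter 11: z = -0.2705 + 0.1770i, |z|^2 = 0.1045
Iter 12: z = -0.2691 + 0.1752i, |z|^2 = 0.1031
Iter 13: z = -0.2693 + 0.1767i, |z|^2 = 0.1037
Iter 14: z = -0.2697 + 0.1759i, |z|^2 = 0.1037
Iter 15: z = -0.2692 + 0.1761i, |z|^2 = 0.1035
Iter 16: z = -0.2696 + 0.1762i, |z|^2 = 0.1037
Iter 17: z = -0.2694 + 0.1760i, |z|^2 = 0.1035
Iter 18: z = -0.2694 + 0.1762i, |z|^2 = 0.1036
Iter 19: z = -0.2694 + 0.1761i, |z|^2 = 0.1036
Iter 20: z = -0.2694 + 0.1761i, |z|^2 = 0.1036
Did not escape in 21 iterations → in set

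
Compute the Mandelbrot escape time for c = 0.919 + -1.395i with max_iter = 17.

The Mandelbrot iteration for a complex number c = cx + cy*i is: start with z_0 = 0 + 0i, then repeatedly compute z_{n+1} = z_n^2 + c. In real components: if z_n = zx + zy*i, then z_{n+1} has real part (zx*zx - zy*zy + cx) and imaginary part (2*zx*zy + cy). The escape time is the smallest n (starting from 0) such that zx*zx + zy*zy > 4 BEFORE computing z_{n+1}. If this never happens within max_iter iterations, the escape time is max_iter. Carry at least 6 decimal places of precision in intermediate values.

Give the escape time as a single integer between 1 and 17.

Answer: 2

Derivation:
z_0 = 0 + 0i, c = 0.9190 + -1.3950i
Iter 1: z = 0.9190 + -1.3950i, |z|^2 = 2.7906
Iter 2: z = -0.1825 + -3.9590i, |z|^2 = 15.7071
Escaped at iteration 2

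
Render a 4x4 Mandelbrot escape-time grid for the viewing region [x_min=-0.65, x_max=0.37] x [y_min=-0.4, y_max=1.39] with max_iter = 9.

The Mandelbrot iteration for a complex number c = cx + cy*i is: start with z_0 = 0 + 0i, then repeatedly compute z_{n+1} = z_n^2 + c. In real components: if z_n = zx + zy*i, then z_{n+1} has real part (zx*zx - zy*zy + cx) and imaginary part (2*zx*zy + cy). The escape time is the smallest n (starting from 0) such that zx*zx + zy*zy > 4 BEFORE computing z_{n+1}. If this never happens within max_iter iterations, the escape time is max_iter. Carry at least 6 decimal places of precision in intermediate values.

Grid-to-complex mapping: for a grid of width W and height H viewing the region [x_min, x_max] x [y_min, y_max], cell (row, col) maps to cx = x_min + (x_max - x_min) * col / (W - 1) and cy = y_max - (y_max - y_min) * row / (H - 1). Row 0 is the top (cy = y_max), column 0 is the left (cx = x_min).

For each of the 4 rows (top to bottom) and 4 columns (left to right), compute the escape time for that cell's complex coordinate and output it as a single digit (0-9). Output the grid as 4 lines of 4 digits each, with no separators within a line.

Answer: 2222
4894
9999
9999

Derivation:
(row=0, col=0): c = -0.6500 + 1.3900i → escape time 2
(row=0, col=1): c = -0.3100 + 1.3900i → escape time 2
(row=0, col=2): c = 0.0300 + 1.3900i → escape time 2
(row=0, col=3): c = 0.3700 + 1.3900i → escape time 2
(row=1, col=0): c = -0.6500 + 0.7933i → escape time 4
(row=1, col=1): c = -0.3100 + 0.7933i → escape time 8
(row=1, col=2): c = 0.0300 + 0.7933i → escape time 9
(row=1, col=3): c = 0.3700 + 0.7933i → escape time 4
(row=2, col=0): c = -0.6500 + 0.1967i → escape time 9
(row=2, col=1): c = -0.3100 + 0.1967i → escape time 9
(row=2, col=2): c = 0.0300 + 0.1967i → escape time 9
(row=2, col=3): c = 0.3700 + 0.1967i → escape time 9
(row=3, col=0): c = -0.6500 + -0.4000i → escape time 9
(row=3, col=1): c = -0.3100 + -0.4000i → escape time 9
(row=3, col=2): c = 0.0300 + -0.4000i → escape time 9
(row=3, col=3): c = 0.3700 + -0.4000i → escape time 9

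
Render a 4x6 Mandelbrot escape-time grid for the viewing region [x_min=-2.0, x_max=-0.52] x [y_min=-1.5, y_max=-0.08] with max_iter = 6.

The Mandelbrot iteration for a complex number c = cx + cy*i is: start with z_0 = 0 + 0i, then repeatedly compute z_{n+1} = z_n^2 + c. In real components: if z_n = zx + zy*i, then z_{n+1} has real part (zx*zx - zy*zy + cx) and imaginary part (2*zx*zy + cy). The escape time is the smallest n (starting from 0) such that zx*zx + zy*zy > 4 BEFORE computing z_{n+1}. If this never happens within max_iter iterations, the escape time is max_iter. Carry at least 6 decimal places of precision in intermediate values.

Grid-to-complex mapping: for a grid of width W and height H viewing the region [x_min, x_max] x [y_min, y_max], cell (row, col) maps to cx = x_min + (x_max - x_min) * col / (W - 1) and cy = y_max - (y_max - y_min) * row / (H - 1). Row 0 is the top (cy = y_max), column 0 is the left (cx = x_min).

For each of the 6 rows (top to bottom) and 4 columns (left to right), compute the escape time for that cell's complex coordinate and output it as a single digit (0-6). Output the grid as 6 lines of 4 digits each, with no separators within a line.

(row=0, col=0): c = -2.0000 + -0.0800i → escape time 1
(row=0, col=1): c = -1.5067 + -0.0800i → escape time 6
(row=0, col=2): c = -1.0133 + -0.0800i → escape time 6
(row=0, col=3): c = -0.5200 + -0.0800i → escape time 6
(row=1, col=0): c = -2.0000 + -0.3640i → escape time 1
(row=1, col=1): c = -1.5067 + -0.3640i → escape time 4
(row=1, col=2): c = -1.0133 + -0.3640i → escape time 6
(row=1, col=3): c = -0.5200 + -0.3640i → escape time 6
(row=2, col=0): c = -2.0000 + -0.6480i → escape time 1
(row=2, col=1): c = -1.5067 + -0.6480i → escape time 3
(row=2, col=2): c = -1.0133 + -0.6480i → escape time 4
(row=2, col=3): c = -0.5200 + -0.6480i → escape time 6
(row=3, col=0): c = -2.0000 + -0.9320i → escape time 1
(row=3, col=1): c = -1.5067 + -0.9320i → escape time 3
(row=3, col=2): c = -1.0133 + -0.9320i → escape time 3
(row=3, col=3): c = -0.5200 + -0.9320i → escape time 4
(row=4, col=0): c = -2.0000 + -1.2160i → escape time 1
(row=4, col=1): c = -1.5067 + -1.2160i → escape time 2
(row=4, col=2): c = -1.0133 + -1.2160i → escape time 3
(row=4, col=3): c = -0.5200 + -1.2160i → escape time 3
(row=5, col=0): c = -2.0000 + -1.5000i → escape time 1
(row=5, col=1): c = -1.5067 + -1.5000i → escape time 1
(row=5, col=2): c = -1.0133 + -1.5000i → escape time 2
(row=5, col=3): c = -0.5200 + -1.5000i → escape time 2

Answer: 1666
1466
1346
1334
1233
1122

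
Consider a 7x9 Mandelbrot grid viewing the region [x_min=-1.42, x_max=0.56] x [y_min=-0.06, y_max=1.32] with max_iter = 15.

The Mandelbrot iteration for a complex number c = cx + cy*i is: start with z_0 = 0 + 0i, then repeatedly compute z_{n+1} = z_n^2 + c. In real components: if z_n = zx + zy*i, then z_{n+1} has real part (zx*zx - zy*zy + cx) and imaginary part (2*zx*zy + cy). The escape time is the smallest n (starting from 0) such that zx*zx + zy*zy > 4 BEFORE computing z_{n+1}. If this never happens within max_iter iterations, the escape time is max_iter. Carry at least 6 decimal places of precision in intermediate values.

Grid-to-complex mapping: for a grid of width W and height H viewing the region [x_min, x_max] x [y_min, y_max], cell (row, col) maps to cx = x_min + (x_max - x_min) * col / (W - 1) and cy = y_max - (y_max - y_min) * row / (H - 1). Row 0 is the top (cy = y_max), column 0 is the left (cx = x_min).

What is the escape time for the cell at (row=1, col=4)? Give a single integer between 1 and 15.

z_0 = 0 + 0i, c = -0.1000 + 1.1475i
Iter 1: z = -0.1000 + 1.1475i, |z|^2 = 1.3268
Iter 2: z = -1.4068 + 0.9180i, |z|^2 = 2.8217
Iter 3: z = 1.0362 + -1.4353i, |z|^2 = 3.1339
Iter 4: z = -1.0863 + -1.8271i, |z|^2 = 4.5185
Escaped at iteration 4

Answer: 4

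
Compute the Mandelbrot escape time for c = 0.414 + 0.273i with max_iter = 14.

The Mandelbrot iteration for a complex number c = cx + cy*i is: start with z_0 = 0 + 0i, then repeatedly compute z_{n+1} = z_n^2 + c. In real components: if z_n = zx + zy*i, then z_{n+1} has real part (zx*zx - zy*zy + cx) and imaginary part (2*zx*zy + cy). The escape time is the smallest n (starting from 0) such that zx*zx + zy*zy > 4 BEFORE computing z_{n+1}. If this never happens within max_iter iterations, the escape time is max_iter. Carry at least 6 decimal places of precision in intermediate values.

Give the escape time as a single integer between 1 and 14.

z_0 = 0 + 0i, c = 0.4140 + 0.2730i
Iter 1: z = 0.4140 + 0.2730i, |z|^2 = 0.2459
Iter 2: z = 0.5109 + 0.4990i, |z|^2 = 0.5100
Iter 3: z = 0.4259 + 0.7829i, |z|^2 = 0.7943
Iter 4: z = -0.0175 + 0.9399i, |z|^2 = 0.8838
Iter 5: z = -0.4692 + 0.2401i, |z|^2 = 0.2778
Iter 6: z = 0.5765 + 0.0477i, |z|^2 = 0.3346
Iter 7: z = 0.7440 + 0.3280i, |z|^2 = 0.6611
Iter 8: z = 0.8600 + 0.7611i, |z|^2 = 1.3188
Iter 9: z = 0.5744 + 1.5820i, |z|^2 = 2.8327
Iter 10: z = -1.7589 + 2.0904i, |z|^2 = 7.4633
Escaped at iteration 10

Answer: 10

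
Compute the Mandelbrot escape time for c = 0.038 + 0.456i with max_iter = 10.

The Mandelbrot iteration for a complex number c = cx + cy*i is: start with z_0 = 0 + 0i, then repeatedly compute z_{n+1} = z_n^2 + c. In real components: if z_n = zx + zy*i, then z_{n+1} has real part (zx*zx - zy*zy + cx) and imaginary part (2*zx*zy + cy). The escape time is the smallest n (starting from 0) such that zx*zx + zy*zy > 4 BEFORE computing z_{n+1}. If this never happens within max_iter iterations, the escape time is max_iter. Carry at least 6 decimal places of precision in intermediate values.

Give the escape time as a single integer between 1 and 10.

Answer: 10

Derivation:
z_0 = 0 + 0i, c = 0.0380 + 0.4560i
Iter 1: z = 0.0380 + 0.4560i, |z|^2 = 0.2094
Iter 2: z = -0.1685 + 0.4907i, |z|^2 = 0.2691
Iter 3: z = -0.1744 + 0.2907i, |z|^2 = 0.1149
Iter 4: z = -0.0161 + 0.3546i, |z|^2 = 0.1260
Iter 5: z = -0.0875 + 0.4446i, |z|^2 = 0.2053
Iter 6: z = -0.1520 + 0.3782i, |z|^2 = 0.1661
Iter 7: z = -0.0819 + 0.3410i, |z|^2 = 0.1230
Iter 8: z = -0.0716 + 0.4001i, |z|^2 = 0.1652
Iter 9: z = -0.1170 + 0.3987i, |z|^2 = 0.1727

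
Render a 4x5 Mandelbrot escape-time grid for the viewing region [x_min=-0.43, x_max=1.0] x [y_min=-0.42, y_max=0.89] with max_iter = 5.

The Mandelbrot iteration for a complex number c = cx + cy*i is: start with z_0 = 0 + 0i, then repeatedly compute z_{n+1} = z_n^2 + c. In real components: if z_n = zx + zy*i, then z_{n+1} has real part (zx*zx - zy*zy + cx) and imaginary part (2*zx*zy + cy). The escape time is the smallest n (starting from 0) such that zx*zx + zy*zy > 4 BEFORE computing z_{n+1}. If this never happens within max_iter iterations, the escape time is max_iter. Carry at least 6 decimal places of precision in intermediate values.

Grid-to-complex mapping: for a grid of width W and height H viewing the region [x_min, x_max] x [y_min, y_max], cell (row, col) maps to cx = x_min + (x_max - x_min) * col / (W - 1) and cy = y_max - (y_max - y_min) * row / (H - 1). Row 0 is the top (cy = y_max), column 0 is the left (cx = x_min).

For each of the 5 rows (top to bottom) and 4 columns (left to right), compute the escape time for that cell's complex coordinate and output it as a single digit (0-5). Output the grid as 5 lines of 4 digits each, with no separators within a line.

(row=0, col=0): c = -0.4300 + 0.8900i → escape time 5
(row=0, col=1): c = 0.0467 + 0.8900i → escape time 5
(row=0, col=2): c = 0.5233 + 0.8900i → escape time 3
(row=0, col=3): c = 1.0000 + 0.8900i → escape time 2
(row=1, col=0): c = -0.4300 + 0.5625i → escape time 5
(row=1, col=1): c = 0.0467 + 0.5625i → escape time 5
(row=1, col=2): c = 0.5233 + 0.5625i → escape time 4
(row=1, col=3): c = 1.0000 + 0.5625i → escape time 2
(row=2, col=0): c = -0.4300 + 0.2350i → escape time 5
(row=2, col=1): c = 0.0467 + 0.2350i → escape time 5
(row=2, col=2): c = 0.5233 + 0.2350i → escape time 5
(row=2, col=3): c = 1.0000 + 0.2350i → escape time 2
(row=3, col=0): c = -0.4300 + -0.0925i → escape time 5
(row=3, col=1): c = 0.0467 + -0.0925i → escape time 5
(row=3, col=2): c = 0.5233 + -0.0925i → escape time 5
(row=3, col=3): c = 1.0000 + -0.0925i → escape time 2
(row=4, col=0): c = -0.4300 + -0.4200i → escape time 5
(row=4, col=1): c = 0.0467 + -0.4200i → escape time 5
(row=4, col=2): c = 0.5233 + -0.4200i → escape time 5
(row=4, col=3): c = 1.0000 + -0.4200i → escape time 2

Answer: 5532
5542
5552
5552
5552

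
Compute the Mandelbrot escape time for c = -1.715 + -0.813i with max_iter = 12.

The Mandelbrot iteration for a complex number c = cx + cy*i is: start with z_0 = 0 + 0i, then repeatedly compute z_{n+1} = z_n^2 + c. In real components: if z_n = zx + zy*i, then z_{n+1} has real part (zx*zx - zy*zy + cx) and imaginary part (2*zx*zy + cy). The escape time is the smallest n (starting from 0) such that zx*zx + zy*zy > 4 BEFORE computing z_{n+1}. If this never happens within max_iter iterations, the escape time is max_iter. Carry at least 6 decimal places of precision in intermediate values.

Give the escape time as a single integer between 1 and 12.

z_0 = 0 + 0i, c = -1.7150 + -0.8130i
Iter 1: z = -1.7150 + -0.8130i, |z|^2 = 3.6022
Iter 2: z = 0.5653 + 1.9756i, |z|^2 = 4.2225
Escaped at iteration 2

Answer: 2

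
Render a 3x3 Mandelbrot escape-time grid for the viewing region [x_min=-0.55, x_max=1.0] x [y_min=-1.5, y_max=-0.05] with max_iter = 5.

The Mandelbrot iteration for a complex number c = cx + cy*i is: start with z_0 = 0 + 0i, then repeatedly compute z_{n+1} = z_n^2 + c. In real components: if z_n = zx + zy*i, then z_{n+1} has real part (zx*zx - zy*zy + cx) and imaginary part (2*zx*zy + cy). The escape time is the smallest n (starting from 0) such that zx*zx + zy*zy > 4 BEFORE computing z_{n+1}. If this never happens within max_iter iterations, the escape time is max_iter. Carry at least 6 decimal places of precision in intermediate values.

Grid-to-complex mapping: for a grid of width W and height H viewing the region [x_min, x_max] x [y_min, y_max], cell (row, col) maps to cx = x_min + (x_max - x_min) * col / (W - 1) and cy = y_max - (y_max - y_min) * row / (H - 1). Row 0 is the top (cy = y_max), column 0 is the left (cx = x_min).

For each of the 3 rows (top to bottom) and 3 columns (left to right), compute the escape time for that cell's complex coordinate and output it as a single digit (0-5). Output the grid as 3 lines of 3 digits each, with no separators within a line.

(row=0, col=0): c = -0.5500 + -0.0500i → escape time 5
(row=0, col=1): c = 0.2250 + -0.0500i → escape time 5
(row=0, col=2): c = 1.0000 + -0.0500i → escape time 2
(row=1, col=0): c = -0.5500 + -0.7750i → escape time 5
(row=1, col=1): c = 0.2250 + -0.7750i → escape time 5
(row=1, col=2): c = 1.0000 + -0.7750i → escape time 2
(row=2, col=0): c = -0.5500 + -1.5000i → escape time 2
(row=2, col=1): c = 0.2250 + -1.5000i → escape time 2
(row=2, col=2): c = 1.0000 + -1.5000i → escape time 2

Answer: 552
552
222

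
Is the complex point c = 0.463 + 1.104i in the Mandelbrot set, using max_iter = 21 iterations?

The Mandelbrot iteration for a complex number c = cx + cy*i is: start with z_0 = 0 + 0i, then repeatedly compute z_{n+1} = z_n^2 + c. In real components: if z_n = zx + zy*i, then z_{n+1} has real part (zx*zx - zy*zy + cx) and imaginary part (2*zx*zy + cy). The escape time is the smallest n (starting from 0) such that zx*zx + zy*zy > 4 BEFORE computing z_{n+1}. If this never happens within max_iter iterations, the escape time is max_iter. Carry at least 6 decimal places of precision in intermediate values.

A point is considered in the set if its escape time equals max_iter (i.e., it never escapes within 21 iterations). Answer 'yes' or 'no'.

z_0 = 0 + 0i, c = 0.4630 + 1.1040i
Iter 1: z = 0.4630 + 1.1040i, |z|^2 = 1.4332
Iter 2: z = -0.5414 + 2.1263i, |z|^2 = 4.8143
Escaped at iteration 2

Answer: no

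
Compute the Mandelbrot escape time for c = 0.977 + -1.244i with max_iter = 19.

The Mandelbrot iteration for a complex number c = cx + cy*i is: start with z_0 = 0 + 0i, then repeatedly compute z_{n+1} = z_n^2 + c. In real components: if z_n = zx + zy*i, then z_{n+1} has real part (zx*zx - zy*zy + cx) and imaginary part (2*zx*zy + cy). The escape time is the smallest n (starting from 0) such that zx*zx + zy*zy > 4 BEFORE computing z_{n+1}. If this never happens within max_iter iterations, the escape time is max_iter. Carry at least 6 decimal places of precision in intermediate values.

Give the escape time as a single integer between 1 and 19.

Answer: 2

Derivation:
z_0 = 0 + 0i, c = 0.9770 + -1.2440i
Iter 1: z = 0.9770 + -1.2440i, |z|^2 = 2.5021
Iter 2: z = 0.3840 + -3.6748i, |z|^2 = 13.6514
Escaped at iteration 2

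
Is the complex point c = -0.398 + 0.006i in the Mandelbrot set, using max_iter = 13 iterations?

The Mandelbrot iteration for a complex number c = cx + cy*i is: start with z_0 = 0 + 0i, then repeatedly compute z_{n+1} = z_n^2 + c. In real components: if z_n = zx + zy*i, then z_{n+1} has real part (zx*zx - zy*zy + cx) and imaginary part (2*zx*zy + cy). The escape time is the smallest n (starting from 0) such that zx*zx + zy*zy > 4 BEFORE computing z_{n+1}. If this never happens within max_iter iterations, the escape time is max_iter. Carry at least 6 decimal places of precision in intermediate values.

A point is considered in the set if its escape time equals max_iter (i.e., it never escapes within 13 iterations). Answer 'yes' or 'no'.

z_0 = 0 + 0i, c = -0.3980 + 0.0060i
Iter 1: z = -0.3980 + 0.0060i, |z|^2 = 0.1584
Iter 2: z = -0.2396 + 0.0012i, |z|^2 = 0.0574
Iter 3: z = -0.3406 + 0.0054i, |z|^2 = 0.1160
Iter 4: z = -0.2820 + 0.0023i, |z|^2 = 0.0795
Iter 5: z = -0.3185 + 0.0047i, |z|^2 = 0.1014
Iter 6: z = -0.2966 + 0.0030i, |z|^2 = 0.0880
Iter 7: z = -0.3100 + 0.0042i, |z|^2 = 0.0961
Iter 8: z = -0.3019 + 0.0034i, |z|^2 = 0.0912
Iter 9: z = -0.3069 + 0.0040i, |z|^2 = 0.0942
Iter 10: z = -0.3038 + 0.0036i, |z|^2 = 0.0923
Iter 11: z = -0.3057 + 0.0038i, |z|^2 = 0.0935
Iter 12: z = -0.3046 + 0.0037i, |z|^2 = 0.0928
Did not escape in 13 iterations → in set

Answer: yes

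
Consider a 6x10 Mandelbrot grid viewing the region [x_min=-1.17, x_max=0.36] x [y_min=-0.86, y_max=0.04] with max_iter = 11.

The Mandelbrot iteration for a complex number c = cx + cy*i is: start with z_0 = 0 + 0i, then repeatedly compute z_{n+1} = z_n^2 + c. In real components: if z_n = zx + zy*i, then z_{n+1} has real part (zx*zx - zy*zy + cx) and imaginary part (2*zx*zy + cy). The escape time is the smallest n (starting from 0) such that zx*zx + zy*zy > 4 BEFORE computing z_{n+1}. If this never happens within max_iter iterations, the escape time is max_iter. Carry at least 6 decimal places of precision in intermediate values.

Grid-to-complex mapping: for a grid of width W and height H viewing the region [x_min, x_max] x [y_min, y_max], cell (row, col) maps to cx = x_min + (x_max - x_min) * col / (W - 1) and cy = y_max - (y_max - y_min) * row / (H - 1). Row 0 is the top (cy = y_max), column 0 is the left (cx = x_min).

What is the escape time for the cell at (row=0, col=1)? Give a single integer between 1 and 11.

Answer: 11

Derivation:
z_0 = 0 + 0i, c = -0.8640 + 0.0400i
Iter 1: z = -0.8640 + 0.0400i, |z|^2 = 0.7481
Iter 2: z = -0.1191 + -0.0291i, |z|^2 = 0.0150
Iter 3: z = -0.8507 + 0.0469i, |z|^2 = 0.7258
Iter 4: z = -0.1426 + -0.0399i, |z|^2 = 0.0219
Iter 5: z = -0.8453 + 0.0514i, |z|^2 = 0.7171
Iter 6: z = -0.1522 + -0.0468i, |z|^2 = 0.0254
Iter 7: z = -0.8430 + 0.0543i, |z|^2 = 0.7137
Iter 8: z = -0.1562 + -0.0515i, |z|^2 = 0.0271
Iter 9: z = -0.8422 + 0.0561i, |z|^2 = 0.7125
Iter 10: z = -0.1578 + -0.0545i, |z|^2 = 0.0279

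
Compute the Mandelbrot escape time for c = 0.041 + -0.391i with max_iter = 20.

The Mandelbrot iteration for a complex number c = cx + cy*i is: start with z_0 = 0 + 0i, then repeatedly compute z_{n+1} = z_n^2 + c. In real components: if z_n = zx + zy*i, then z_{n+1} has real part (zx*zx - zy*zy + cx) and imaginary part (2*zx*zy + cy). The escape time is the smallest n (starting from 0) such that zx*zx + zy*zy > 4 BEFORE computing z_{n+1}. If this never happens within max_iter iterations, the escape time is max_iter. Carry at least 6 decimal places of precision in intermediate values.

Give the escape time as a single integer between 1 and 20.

Answer: 20

Derivation:
z_0 = 0 + 0i, c = 0.0410 + -0.3910i
Iter 1: z = 0.0410 + -0.3910i, |z|^2 = 0.1546
Iter 2: z = -0.1102 + -0.4231i, |z|^2 = 0.1911
Iter 3: z = -0.1258 + -0.2978i, |z|^2 = 0.1045
Iter 4: z = -0.0318 + -0.3161i, |z|^2 = 0.1009
Iter 5: z = -0.0579 + -0.3709i, |z|^2 = 0.1409
Iter 6: z = -0.0932 + -0.3481i, |z|^2 = 0.1298
Iter 7: z = -0.0715 + -0.3261i, |z|^2 = 0.1115
Iter 8: z = -0.0602 + -0.3444i, |z|^2 = 0.1222
Iter 9: z = -0.0740 + -0.3495i, |z|^2 = 0.1276
Iter 10: z = -0.0757 + -0.3393i, |z|^2 = 0.1208
Iter 11: z = -0.0684 + -0.3396i, |z|^2 = 0.1200
Iter 12: z = -0.0697 + -0.3445i, |z|^2 = 0.1236
Iter 13: z = -0.0729 + -0.3430i, |z|^2 = 0.1229
Iter 14: z = -0.0713 + -0.3410i, |z|^2 = 0.1214
Iter 15: z = -0.0702 + -0.3423i, |z|^2 = 0.1221
Iter 16: z = -0.0713 + -0.3429i, |z|^2 = 0.1227
Iter 17: z = -0.0715 + -0.3421i, |z|^2 = 0.1222
Iter 18: z = -0.0709 + -0.3421i, |z|^2 = 0.1220
Iter 19: z = -0.0710 + -0.3425i, |z|^2 = 0.1223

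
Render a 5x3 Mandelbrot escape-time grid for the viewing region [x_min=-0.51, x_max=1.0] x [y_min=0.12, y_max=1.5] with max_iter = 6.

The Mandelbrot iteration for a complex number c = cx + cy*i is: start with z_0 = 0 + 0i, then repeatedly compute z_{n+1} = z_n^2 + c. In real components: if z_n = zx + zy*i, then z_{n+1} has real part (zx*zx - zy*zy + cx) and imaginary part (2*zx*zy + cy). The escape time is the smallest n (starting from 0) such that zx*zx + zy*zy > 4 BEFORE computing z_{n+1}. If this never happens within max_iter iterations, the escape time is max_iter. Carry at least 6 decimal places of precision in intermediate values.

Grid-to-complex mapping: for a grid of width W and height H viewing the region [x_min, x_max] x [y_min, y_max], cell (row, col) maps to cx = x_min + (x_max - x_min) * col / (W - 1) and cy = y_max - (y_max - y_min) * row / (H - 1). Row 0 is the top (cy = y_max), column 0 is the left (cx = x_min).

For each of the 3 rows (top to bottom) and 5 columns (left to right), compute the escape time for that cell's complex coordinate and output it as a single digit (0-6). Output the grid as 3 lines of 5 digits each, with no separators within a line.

Answer: 22222
56532
66642

Derivation:
(row=0, col=0): c = -0.5100 + 1.5000i → escape time 2
(row=0, col=1): c = -0.1325 + 1.5000i → escape time 2
(row=0, col=2): c = 0.2450 + 1.5000i → escape time 2
(row=0, col=3): c = 0.6225 + 1.5000i → escape time 2
(row=0, col=4): c = 1.0000 + 1.5000i → escape time 2
(row=1, col=0): c = -0.5100 + 0.8100i → escape time 5
(row=1, col=1): c = -0.1325 + 0.8100i → escape time 6
(row=1, col=2): c = 0.2450 + 0.8100i → escape time 5
(row=1, col=3): c = 0.6225 + 0.8100i → escape time 3
(row=1, col=4): c = 1.0000 + 0.8100i → escape time 2
(row=2, col=0): c = -0.5100 + 0.1200i → escape time 6
(row=2, col=1): c = -0.1325 + 0.1200i → escape time 6
(row=2, col=2): c = 0.2450 + 0.1200i → escape time 6
(row=2, col=3): c = 0.6225 + 0.1200i → escape time 4
(row=2, col=4): c = 1.0000 + 0.1200i → escape time 2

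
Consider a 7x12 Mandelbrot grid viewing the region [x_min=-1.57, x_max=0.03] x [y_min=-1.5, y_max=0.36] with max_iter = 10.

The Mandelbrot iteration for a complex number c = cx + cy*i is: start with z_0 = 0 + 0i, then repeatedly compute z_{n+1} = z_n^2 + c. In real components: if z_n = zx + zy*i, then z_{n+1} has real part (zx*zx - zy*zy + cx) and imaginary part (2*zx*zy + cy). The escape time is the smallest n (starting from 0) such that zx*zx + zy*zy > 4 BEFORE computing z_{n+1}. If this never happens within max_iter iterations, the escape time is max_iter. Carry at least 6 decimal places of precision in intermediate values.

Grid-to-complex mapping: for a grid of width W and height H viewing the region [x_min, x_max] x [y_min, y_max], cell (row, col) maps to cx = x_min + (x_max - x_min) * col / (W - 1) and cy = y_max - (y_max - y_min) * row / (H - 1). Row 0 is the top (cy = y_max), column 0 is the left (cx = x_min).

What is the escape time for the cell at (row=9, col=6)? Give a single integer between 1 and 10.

z_0 = 0 + 0i, c = 0.0300 + -1.1618i
Iter 1: z = 0.0300 + -1.1618i, |z|^2 = 1.3507
Iter 2: z = -1.3189 + -1.2315i, |z|^2 = 3.2562
Iter 3: z = 0.2529 + 2.0868i, |z|^2 = 4.4185
Escaped at iteration 3

Answer: 3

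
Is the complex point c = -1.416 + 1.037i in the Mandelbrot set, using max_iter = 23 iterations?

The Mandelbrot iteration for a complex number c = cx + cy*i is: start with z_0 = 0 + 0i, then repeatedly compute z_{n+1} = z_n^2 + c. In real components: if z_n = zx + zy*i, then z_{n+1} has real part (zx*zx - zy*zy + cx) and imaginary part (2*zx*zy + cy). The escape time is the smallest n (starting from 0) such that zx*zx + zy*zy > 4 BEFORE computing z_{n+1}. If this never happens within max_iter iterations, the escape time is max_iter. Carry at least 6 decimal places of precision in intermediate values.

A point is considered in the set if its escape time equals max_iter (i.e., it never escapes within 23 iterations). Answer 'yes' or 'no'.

Answer: no

Derivation:
z_0 = 0 + 0i, c = -1.4160 + 1.0370i
Iter 1: z = -1.4160 + 1.0370i, |z|^2 = 3.0804
Iter 2: z = -0.4863 + -1.8998i, |z|^2 = 3.8457
Iter 3: z = -4.7887 + 2.8848i, |z|^2 = 31.2534
Escaped at iteration 3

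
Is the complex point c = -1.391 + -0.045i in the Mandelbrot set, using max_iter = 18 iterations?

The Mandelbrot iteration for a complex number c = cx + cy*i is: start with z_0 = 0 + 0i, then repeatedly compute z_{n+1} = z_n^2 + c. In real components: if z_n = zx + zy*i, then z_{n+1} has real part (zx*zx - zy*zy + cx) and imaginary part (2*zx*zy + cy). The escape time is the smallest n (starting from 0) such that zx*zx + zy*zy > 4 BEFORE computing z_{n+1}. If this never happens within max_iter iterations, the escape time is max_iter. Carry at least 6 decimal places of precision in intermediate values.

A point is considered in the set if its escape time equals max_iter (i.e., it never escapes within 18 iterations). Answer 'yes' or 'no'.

z_0 = 0 + 0i, c = -1.3910 + -0.0450i
Iter 1: z = -1.3910 + -0.0450i, |z|^2 = 1.9369
Iter 2: z = 0.5419 + 0.0802i, |z|^2 = 0.3000
Iter 3: z = -1.1038 + 0.0419i, |z|^2 = 1.2202
Iter 4: z = -0.1743 + -0.1375i, |z|^2 = 0.0493
Iter 5: z = -1.3795 + 0.0029i, |z|^2 = 1.9031
Iter 6: z = 0.5121 + -0.0531i, |z|^2 = 0.2650
Iter 7: z = -1.1316 + -0.0994i, |z|^2 = 1.2904
Iter 8: z = -0.1203 + 0.1800i, |z|^2 = 0.0469
Iter 9: z = -1.4089 + -0.0883i, |z|^2 = 1.9928
Iter 10: z = 0.5862 + 0.2038i, |z|^2 = 0.3852
Iter 11: z = -1.0889 + 0.1940i, |z|^2 = 1.2233
Iter 12: z = -0.2430 + -0.4675i, |z|^2 = 0.2776
Iter 13: z = -1.5505 + 0.1822i, |z|^2 = 2.4372
Iter 14: z = 0.9798 + -0.6099i, |z|^2 = 1.3320
Iter 15: z = -0.8030 + -1.2402i, |z|^2 = 2.1829
Iter 16: z = -2.2844 + 1.9467i, |z|^2 = 9.0080
Escaped at iteration 16

Answer: no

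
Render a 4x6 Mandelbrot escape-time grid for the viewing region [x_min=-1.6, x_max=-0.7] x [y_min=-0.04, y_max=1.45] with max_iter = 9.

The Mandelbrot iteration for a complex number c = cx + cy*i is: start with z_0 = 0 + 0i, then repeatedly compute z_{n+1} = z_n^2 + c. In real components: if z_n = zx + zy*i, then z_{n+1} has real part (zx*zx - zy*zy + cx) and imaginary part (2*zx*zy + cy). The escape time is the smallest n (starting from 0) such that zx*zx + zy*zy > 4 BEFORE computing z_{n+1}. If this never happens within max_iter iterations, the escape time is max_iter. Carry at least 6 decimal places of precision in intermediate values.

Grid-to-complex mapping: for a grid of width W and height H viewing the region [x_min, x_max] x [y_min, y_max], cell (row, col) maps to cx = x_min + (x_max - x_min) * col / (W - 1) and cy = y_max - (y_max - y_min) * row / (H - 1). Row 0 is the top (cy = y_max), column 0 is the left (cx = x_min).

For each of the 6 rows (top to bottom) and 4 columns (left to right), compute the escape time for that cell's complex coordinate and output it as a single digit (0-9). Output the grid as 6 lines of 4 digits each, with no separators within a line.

(row=0, col=0): c = -1.6000 + 1.4500i → escape time 1
(row=0, col=1): c = -1.3000 + 1.4500i → escape time 2
(row=0, col=2): c = -1.0000 + 1.4500i → escape time 2
(row=0, col=3): c = -0.7000 + 1.4500i → escape time 2
(row=1, col=0): c = -1.6000 + 1.1520i → escape time 2
(row=1, col=1): c = -1.3000 + 1.1520i → escape time 2
(row=1, col=2): c = -1.0000 + 1.1520i → escape time 3
(row=1, col=3): c = -0.7000 + 1.1520i → escape time 3
(row=2, col=0): c = -1.6000 + 0.8540i → escape time 3
(row=2, col=1): c = -1.3000 + 0.8540i → escape time 3
(row=2, col=2): c = -1.0000 + 0.8540i → escape time 3
(row=2, col=3): c = -0.7000 + 0.8540i → escape time 4
(row=3, col=0): c = -1.6000 + 0.5560i → escape time 3
(row=3, col=1): c = -1.3000 + 0.5560i → escape time 3
(row=3, col=2): c = -1.0000 + 0.5560i → escape time 5
(row=3, col=3): c = -0.7000 + 0.5560i → escape time 6
(row=4, col=0): c = -1.6000 + 0.2580i → escape time 4
(row=4, col=1): c = -1.3000 + 0.2580i → escape time 7
(row=4, col=2): c = -1.0000 + 0.2580i → escape time 9
(row=4, col=3): c = -0.7000 + 0.2580i → escape time 9
(row=5, col=0): c = -1.6000 + -0.0400i → escape time 8
(row=5, col=1): c = -1.3000 + -0.0400i → escape time 9
(row=5, col=2): c = -1.0000 + -0.0400i → escape time 9
(row=5, col=3): c = -0.7000 + -0.0400i → escape time 9

Answer: 1222
2233
3334
3356
4799
8999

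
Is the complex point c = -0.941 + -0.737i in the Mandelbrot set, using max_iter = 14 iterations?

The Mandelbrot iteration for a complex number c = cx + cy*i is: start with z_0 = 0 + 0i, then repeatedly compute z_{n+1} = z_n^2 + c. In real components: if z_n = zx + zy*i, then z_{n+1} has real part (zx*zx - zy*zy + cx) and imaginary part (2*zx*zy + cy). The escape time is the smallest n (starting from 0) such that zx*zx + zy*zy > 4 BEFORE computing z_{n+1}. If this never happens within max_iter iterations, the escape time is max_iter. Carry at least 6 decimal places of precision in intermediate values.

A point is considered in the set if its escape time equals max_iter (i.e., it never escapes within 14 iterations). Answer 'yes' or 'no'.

z_0 = 0 + 0i, c = -0.9410 + -0.7370i
Iter 1: z = -0.9410 + -0.7370i, |z|^2 = 1.4286
Iter 2: z = -0.5987 + 0.6500i, |z|^2 = 0.7810
Iter 3: z = -1.0051 + -1.5153i, |z|^2 = 3.3065
Iter 4: z = -2.2270 + 2.3092i, |z|^2 = 10.2917
Escaped at iteration 4

Answer: no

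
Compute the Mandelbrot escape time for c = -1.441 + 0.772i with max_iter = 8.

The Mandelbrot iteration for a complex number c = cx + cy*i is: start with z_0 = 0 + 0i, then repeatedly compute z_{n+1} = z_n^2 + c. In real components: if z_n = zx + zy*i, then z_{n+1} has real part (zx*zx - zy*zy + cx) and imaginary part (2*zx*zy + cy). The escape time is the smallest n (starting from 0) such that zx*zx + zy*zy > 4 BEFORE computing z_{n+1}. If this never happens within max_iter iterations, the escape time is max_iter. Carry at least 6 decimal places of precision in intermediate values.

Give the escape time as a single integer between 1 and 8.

Answer: 3

Derivation:
z_0 = 0 + 0i, c = -1.4410 + 0.7720i
Iter 1: z = -1.4410 + 0.7720i, |z|^2 = 2.6725
Iter 2: z = 0.0395 + -1.4529i, |z|^2 = 2.1125
Iter 3: z = -3.5504 + 0.6572i, |z|^2 = 13.0371
Escaped at iteration 3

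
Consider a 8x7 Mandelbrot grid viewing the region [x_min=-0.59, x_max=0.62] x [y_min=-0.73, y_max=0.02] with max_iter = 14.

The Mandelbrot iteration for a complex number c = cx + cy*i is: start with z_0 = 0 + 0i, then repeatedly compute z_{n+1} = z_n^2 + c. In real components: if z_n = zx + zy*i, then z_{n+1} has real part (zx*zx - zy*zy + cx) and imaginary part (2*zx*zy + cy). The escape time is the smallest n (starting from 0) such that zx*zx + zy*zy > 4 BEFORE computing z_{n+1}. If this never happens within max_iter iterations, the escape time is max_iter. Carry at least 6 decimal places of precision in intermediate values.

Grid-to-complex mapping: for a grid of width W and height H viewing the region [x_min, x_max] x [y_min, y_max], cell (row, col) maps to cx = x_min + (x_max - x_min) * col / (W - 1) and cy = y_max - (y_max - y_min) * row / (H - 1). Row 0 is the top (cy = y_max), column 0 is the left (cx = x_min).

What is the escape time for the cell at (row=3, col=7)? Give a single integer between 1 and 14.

Answer: 4

Derivation:
z_0 = 0 + 0i, c = 0.6200 + -0.3550i
Iter 1: z = 0.6200 + -0.3550i, |z|^2 = 0.5104
Iter 2: z = 0.8784 + -0.7952i, |z|^2 = 1.4039
Iter 3: z = 0.7592 + -1.7520i, |z|^2 = 3.6458
Iter 4: z = -1.8730 + -3.0152i, |z|^2 = 12.5995
Escaped at iteration 4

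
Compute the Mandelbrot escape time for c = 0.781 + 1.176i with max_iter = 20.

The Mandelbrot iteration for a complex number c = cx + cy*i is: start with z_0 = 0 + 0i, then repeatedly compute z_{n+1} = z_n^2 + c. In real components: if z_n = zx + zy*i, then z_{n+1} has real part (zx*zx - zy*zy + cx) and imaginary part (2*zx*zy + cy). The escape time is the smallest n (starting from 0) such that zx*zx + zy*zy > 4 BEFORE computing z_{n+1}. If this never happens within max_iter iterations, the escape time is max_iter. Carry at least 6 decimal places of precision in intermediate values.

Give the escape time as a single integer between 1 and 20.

Answer: 2

Derivation:
z_0 = 0 + 0i, c = 0.7810 + 1.1760i
Iter 1: z = 0.7810 + 1.1760i, |z|^2 = 1.9929
Iter 2: z = 0.0080 + 3.0129i, |z|^2 = 9.0777
Escaped at iteration 2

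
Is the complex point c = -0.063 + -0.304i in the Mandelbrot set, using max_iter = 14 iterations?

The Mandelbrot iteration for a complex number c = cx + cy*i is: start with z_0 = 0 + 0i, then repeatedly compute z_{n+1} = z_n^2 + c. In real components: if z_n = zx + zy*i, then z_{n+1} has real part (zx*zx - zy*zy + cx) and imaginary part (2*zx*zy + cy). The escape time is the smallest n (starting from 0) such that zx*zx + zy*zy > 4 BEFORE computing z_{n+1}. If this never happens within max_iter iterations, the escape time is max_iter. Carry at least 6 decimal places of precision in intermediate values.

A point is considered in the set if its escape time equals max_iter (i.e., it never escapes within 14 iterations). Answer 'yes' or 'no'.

Answer: yes

Derivation:
z_0 = 0 + 0i, c = -0.0630 + -0.3040i
Iter 1: z = -0.0630 + -0.3040i, |z|^2 = 0.0964
Iter 2: z = -0.1514 + -0.2657i, |z|^2 = 0.0935
Iter 3: z = -0.1107 + -0.2235i, |z|^2 = 0.0622
Iter 4: z = -0.1007 + -0.2545i, |z|^2 = 0.0749
Iter 5: z = -0.1176 + -0.2527i, |z|^2 = 0.0777
Iter 6: z = -0.1130 + -0.2445i, |z|^2 = 0.0726
Iter 7: z = -0.1100 + -0.2487i, |z|^2 = 0.0740
Iter 8: z = -0.1128 + -0.2493i, |z|^2 = 0.0748
Iter 9: z = -0.1124 + -0.2478i, |z|^2 = 0.0740
Iter 10: z = -0.1118 + -0.2483i, |z|^2 = 0.0741
Iter 11: z = -0.1122 + -0.2485i, |z|^2 = 0.0743
Iter 12: z = -0.1122 + -0.2483i, |z|^2 = 0.0742
Iter 13: z = -0.1120 + -0.2483i, |z|^2 = 0.0742
Did not escape in 14 iterations → in set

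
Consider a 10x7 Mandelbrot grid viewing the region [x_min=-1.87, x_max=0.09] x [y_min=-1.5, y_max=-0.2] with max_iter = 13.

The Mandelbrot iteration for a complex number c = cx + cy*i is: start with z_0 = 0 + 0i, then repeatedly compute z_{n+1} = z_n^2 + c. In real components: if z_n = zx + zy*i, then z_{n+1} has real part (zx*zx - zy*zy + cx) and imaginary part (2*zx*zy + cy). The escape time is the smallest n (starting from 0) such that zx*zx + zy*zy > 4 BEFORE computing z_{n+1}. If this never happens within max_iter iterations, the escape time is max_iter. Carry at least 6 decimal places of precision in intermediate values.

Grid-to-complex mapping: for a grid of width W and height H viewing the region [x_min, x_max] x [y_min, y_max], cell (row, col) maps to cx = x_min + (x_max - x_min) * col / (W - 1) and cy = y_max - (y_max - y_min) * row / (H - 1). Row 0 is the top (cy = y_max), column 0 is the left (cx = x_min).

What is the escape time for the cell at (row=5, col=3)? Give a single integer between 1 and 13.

z_0 = 0 + 0i, c = -1.2167 + -1.2833i
Iter 1: z = -1.2167 + -1.2833i, |z|^2 = 3.1272
Iter 2: z = -1.3833 + 1.8394i, |z|^2 = 5.2972
Escaped at iteration 2

Answer: 2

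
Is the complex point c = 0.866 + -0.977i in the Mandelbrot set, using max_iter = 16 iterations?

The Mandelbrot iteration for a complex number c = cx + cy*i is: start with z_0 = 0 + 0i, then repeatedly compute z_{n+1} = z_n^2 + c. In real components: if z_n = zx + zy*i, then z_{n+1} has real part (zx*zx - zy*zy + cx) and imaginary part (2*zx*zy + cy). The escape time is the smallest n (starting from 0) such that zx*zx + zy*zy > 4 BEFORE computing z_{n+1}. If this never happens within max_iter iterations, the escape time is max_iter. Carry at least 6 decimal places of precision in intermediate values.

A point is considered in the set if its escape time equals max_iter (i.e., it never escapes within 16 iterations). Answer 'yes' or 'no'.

Answer: no

Derivation:
z_0 = 0 + 0i, c = 0.8660 + -0.9770i
Iter 1: z = 0.8660 + -0.9770i, |z|^2 = 1.7045
Iter 2: z = 0.6614 + -2.6692i, |z|^2 = 7.5619
Escaped at iteration 2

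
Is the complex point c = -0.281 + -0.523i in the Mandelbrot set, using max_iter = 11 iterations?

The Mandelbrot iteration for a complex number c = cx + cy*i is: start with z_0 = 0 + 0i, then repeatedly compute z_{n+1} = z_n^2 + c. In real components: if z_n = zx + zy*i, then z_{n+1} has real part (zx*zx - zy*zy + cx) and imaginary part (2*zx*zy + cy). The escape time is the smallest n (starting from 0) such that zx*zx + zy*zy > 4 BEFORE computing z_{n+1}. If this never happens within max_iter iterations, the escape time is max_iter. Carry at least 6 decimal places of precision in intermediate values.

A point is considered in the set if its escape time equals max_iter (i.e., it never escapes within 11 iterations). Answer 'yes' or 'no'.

Answer: yes

Derivation:
z_0 = 0 + 0i, c = -0.2810 + -0.5230i
Iter 1: z = -0.2810 + -0.5230i, |z|^2 = 0.3525
Iter 2: z = -0.4756 + -0.2291i, |z|^2 = 0.2786
Iter 3: z = -0.1073 + -0.3051i, |z|^2 = 0.1046
Iter 4: z = -0.3626 + -0.4575i, |z|^2 = 0.3408
Iter 5: z = -0.3589 + -0.1912i, |z|^2 = 0.1653
Iter 6: z = -0.1888 + -0.3858i, |z|^2 = 0.1844
Iter 7: z = -0.3942 + -0.3773i, |z|^2 = 0.2978
Iter 8: z = -0.2680 + -0.2255i, |z|^2 = 0.1227
Iter 9: z = -0.2600 + -0.4021i, |z|^2 = 0.2293
Iter 10: z = -0.3751 + -0.3139i, |z|^2 = 0.2392
Did not escape in 11 iterations → in set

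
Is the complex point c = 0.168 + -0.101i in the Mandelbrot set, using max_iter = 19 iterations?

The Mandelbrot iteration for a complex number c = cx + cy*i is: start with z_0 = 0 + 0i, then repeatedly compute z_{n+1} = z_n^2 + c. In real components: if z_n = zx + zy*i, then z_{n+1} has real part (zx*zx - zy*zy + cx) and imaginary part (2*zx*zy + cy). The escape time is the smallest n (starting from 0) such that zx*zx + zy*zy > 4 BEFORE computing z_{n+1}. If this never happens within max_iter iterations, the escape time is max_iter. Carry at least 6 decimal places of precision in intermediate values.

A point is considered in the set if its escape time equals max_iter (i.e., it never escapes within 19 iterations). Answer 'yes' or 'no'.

z_0 = 0 + 0i, c = 0.1680 + -0.1010i
Iter 1: z = 0.1680 + -0.1010i, |z|^2 = 0.0384
Iter 2: z = 0.1860 + -0.1349i, |z|^2 = 0.0528
Iter 3: z = 0.1844 + -0.1512i, |z|^2 = 0.0569
Iter 4: z = 0.1791 + -0.1568i, |z|^2 = 0.0567
Iter 5: z = 0.1755 + -0.1572i, |z|^2 = 0.0555
Iter 6: z = 0.1741 + -0.1562i, |z|^2 = 0.0547
Iter 7: z = 0.1739 + -0.1554i, |z|^2 = 0.0544
Iter 8: z = 0.1741 + -0.1550i, |z|^2 = 0.0544
Iter 9: z = 0.1743 + -0.1550i, |z|^2 = 0.0544
Iter 10: z = 0.1743 + -0.1550i, |z|^2 = 0.0544
Iter 11: z = 0.1744 + -0.1551i, |z|^2 = 0.0544
Iter 12: z = 0.1744 + -0.1551i, |z|^2 = 0.0544
Iter 13: z = 0.1744 + -0.1551i, |z|^2 = 0.0544
Iter 14: z = 0.1744 + -0.1551i, |z|^2 = 0.0544
Iter 15: z = 0.1743 + -0.1551i, |z|^2 = 0.0544
Iter 16: z = 0.1743 + -0.1551i, |z|^2 = 0.0544
Iter 17: z = 0.1743 + -0.1551i, |z|^2 = 0.0544
Iter 18: z = 0.1743 + -0.1551i, |z|^2 = 0.0544
Did not escape in 19 iterations → in set

Answer: yes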